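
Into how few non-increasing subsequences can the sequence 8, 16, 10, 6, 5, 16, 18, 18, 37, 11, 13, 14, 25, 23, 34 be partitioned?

Place each on the leftmost legal pile:
8 → new pile 1 (tops now [8])
16 → new pile 2 (tops now [8, 16])
10 → pile 2 (tops now [8, 10])
6 → pile 1 (tops now [6, 10])
5 → pile 1 (tops now [5, 10])
16 → new pile 3 (tops now [5, 10, 16])
18 → new pile 4 (tops now [5, 10, 16, 18])
18 → pile 4 (tops now [5, 10, 16, 18])
37 → new pile 5 (tops now [5, 10, 16, 18, 37])
11 → pile 3 (tops now [5, 10, 11, 18, 37])
13 → pile 4 (tops now [5, 10, 11, 13, 37])
14 → pile 5 (tops now [5, 10, 11, 13, 14])
25 → new pile 6 (tops now [5, 10, 11, 13, 14, 25])
23 → pile 6 (tops now [5, 10, 11, 13, 14, 23])
34 → new pile 7 (tops now [5, 10, 11, 13, 14, 23, 34])
Seven piles.

7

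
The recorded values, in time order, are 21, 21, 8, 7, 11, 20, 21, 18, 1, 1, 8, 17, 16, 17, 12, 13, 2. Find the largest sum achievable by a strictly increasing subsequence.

60

Let S[i] be the best sum of a strictly increasing subsequence ending at i:
i:      1  2  3  4  5  6  7  8  9 10 11 12 13 14 15 16 17
a[i]:  21 21  8  7 11 20 21 18  1  1  8 17 16 17 12 13  2
S:     21 21  8  7 19 39 60 37  1  1 15 36 35 52 31 44  3
Maximum is 60 (e.g. 8 + 11 + 20 + 21).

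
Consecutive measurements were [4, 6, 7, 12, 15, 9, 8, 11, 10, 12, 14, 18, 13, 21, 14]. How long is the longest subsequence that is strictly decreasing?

Negate each value so 'decreasing' becomes 'increasing', then run patience tails on the negated sequence:
-4 → extends → [-4]
-6 → replaces -4 → [-6]
-7 → replaces -6 → [-7]
-12 → replaces -7 → [-12]
-15 → replaces -12 → [-15]
-9 → extends → [-15, -9]
-8 → extends → [-15, -9, -8]
-11 → replaces -9 → [-15, -11, -8]
-10 → replaces -8 → [-15, -11, -10]
-12 → replaces -11 → [-15, -12, -10]
-14 → replaces -12 → [-15, -14, -10]
-18 → replaces -15 → [-18, -14, -10]
-13 → replaces -10 → [-18, -14, -13]
-21 → replaces -18 → [-21, -14, -13]
-14 → already a tail → [-21, -14, -13]
Three tails, so the longest strictly decreasing subsequence of the original has length 3.

3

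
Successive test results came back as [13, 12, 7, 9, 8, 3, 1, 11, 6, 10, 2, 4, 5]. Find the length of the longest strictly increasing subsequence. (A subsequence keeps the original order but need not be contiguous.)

4

Let dp[i] be the length of the longest such subsequence ending at index i:
i:      1  2  3  4  5  6  7  8  9 10 11 12 13
a[i]:  13 12  7  9  8  3  1 11  6 10  2  4  5
dp:     1  1  1  2  2  1  1  3  2  3  2  3  4
Maximum dp value is 4.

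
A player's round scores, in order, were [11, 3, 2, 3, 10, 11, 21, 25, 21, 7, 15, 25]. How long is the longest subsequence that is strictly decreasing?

Let dp[i] be the longest strictly decreasing subsequence ending at i:
i:      1  2  3  4  5  6  7  8  9 10 11 12
a[i]:  11  3  2  3 10 11 21 25 21  7 15 25
dp:     1  2  3  2  2  1  1  1  2  3  3  1
Maximum is 3.

3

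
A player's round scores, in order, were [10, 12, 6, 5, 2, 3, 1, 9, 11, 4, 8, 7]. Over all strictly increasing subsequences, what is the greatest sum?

26

Let S[i] be the best sum of a strictly increasing subsequence ending at i:
i:      1  2  3  4  5  6  7  8  9 10 11 12
a[i]:  10 12  6  5  2  3  1  9 11  4  8  7
S:     10 22  6  5  2  5  1 15 26  9 17 16
Maximum is 26 (e.g. 6 + 9 + 11).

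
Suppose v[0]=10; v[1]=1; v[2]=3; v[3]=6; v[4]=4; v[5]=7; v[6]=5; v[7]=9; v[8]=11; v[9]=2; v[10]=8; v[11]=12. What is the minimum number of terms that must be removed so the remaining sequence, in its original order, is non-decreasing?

Fewest deletions = n − (longest non-decreasing subsequence).
i:      0  1  2  3  4  5  6  7  8  9 10 11
v[i]:  10  1  3  6  4  7  5  9 11  2  8 12
dp:     1  1  2  3  3  4  4  5  6  2  5  7
max dp = 7, so deletions = 12 − 7 = 5.

5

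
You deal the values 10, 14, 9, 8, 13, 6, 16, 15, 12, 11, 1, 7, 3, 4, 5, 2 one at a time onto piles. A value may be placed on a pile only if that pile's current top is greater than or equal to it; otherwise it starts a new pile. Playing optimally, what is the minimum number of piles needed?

The minimum number of non-increasing subsequences covering a sequence equals the length of its longest strictly increasing subsequence.
LIS length is 4 (e.g. 1, 3, 4, 5), so 4 piles are needed.

4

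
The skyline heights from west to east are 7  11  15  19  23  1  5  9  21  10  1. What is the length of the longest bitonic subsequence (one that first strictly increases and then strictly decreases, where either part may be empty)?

8

inc[i] = longest strictly increasing subsequence ending at i; dec[i] = longest strictly decreasing subsequence starting at i:
i:      1  2  3  4  5  6  7  8  9 10 11
a[i]:   7 11 15 19 23  1  5  9 21 10  1
inc:    1  2  3  4  5  1  2  3  5  4  1
dec:    3  3  3  3  4  1  2  2  3  2  1
Best peak at i=5 (value 23): inc=5, dec=4, length 5+4−1 = 8.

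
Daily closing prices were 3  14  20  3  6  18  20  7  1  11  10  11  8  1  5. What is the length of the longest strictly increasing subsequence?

Track the smallest tail for each achievable length (strict):
3 → extends → [3]
14 → extends → [3, 14]
20 → extends → [3, 14, 20]
3 → already a tail → [3, 14, 20]
6 → replaces 14 → [3, 6, 20]
18 → replaces 20 → [3, 6, 18]
20 → extends → [3, 6, 18, 20]
7 → replaces 18 → [3, 6, 7, 20]
1 → replaces 3 → [1, 6, 7, 20]
11 → replaces 20 → [1, 6, 7, 11]
10 → replaces 11 → [1, 6, 7, 10]
11 → extends → [1, 6, 7, 10, 11]
8 → replaces 10 → [1, 6, 7, 8, 11]
1 → already a tail → [1, 6, 7, 8, 11]
5 → replaces 6 → [1, 5, 7, 8, 11]
Five tails, so the longest strictly increasing subsequence has length 5 (e.g. 3, 6, 7, 10, 11).

5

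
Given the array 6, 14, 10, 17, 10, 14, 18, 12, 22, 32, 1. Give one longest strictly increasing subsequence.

Patience tails give the LIS length; then backtrack through the dp parents:
6 → extends → [6]
14 → extends → [6, 14]
10 → replaces 14 → [6, 10]
17 → extends → [6, 10, 17]
10 → already a tail → [6, 10, 17]
14 → replaces 17 → [6, 10, 14]
18 → extends → [6, 10, 14, 18]
12 → replaces 14 → [6, 10, 12, 18]
22 → extends → [6, 10, 12, 18, 22]
32 → extends → [6, 10, 12, 18, 22, 32]
1 → replaces 6 → [1, 10, 12, 18, 22, 32]
Length 6; one witness is 6, 14, 17, 18, 22, 32.

6, 14, 17, 18, 22, 32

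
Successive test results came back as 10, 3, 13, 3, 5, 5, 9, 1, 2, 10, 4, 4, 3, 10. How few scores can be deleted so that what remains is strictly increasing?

Fewest deletions = n − (longest strictly increasing subsequence).
Patience tails:
10 → extends → [10]
3 → replaces 10 → [3]
13 → extends → [3, 13]
3 → already a tail → [3, 13]
5 → replaces 13 → [3, 5]
5 → already a tail → [3, 5]
9 → extends → [3, 5, 9]
1 → replaces 3 → [1, 5, 9]
2 → replaces 5 → [1, 2, 9]
10 → extends → [1, 2, 9, 10]
4 → replaces 9 → [1, 2, 4, 10]
4 → already a tail → [1, 2, 4, 10]
3 → replaces 4 → [1, 2, 3, 10]
10 → already a tail → [1, 2, 3, 10]
Longest strictly increasing subsequence has length 4, so deletions = 14 − 4 = 10.

10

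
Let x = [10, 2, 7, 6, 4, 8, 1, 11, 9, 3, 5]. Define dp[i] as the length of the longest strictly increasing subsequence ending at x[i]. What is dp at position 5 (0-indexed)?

dp[i] = 1 + max{dp[j] : j<i, x[j]<x[i]} (or 1 if no such j):
i:      0  1  2  3  4  5  6  7  8  9 10
x[i]:  10  2  7  6  4  8  1 11  9  3  5
dp:     1  1  2  2  2  3  1  4  4  2  3
At index 5 the value is 3.

3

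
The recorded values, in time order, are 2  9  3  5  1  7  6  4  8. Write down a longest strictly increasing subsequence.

2, 3, 5, 7, 8

Patience tails give the LIS length; then backtrack through the dp parents:
2 → extends → [2]
9 → extends → [2, 9]
3 → replaces 9 → [2, 3]
5 → extends → [2, 3, 5]
1 → replaces 2 → [1, 3, 5]
7 → extends → [1, 3, 5, 7]
6 → replaces 7 → [1, 3, 5, 6]
4 → replaces 5 → [1, 3, 4, 6]
8 → extends → [1, 3, 4, 6, 8]
Length 5; one witness is 2, 3, 5, 7, 8.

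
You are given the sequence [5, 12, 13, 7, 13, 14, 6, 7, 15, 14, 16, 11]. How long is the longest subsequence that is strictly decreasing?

3

Negate each value so 'decreasing' becomes 'increasing', then run patience tails on the negated sequence:
-5 → extends → [-5]
-12 → replaces -5 → [-12]
-13 → replaces -12 → [-13]
-7 → extends → [-13, -7]
-13 → already a tail → [-13, -7]
-14 → replaces -13 → [-14, -7]
-6 → extends → [-14, -7, -6]
-7 → already a tail → [-14, -7, -6]
-15 → replaces -14 → [-15, -7, -6]
-14 → replaces -7 → [-15, -14, -6]
-16 → replaces -15 → [-16, -14, -6]
-11 → replaces -6 → [-16, -14, -11]
Three tails, so the longest strictly decreasing subsequence of the original has length 3.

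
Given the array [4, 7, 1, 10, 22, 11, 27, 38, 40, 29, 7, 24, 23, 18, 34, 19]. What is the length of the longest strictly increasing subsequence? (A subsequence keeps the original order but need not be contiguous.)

Track the smallest tail for each achievable length (strict):
4 → extends → [4]
7 → extends → [4, 7]
1 → replaces 4 → [1, 7]
10 → extends → [1, 7, 10]
22 → extends → [1, 7, 10, 22]
11 → replaces 22 → [1, 7, 10, 11]
27 → extends → [1, 7, 10, 11, 27]
38 → extends → [1, 7, 10, 11, 27, 38]
40 → extends → [1, 7, 10, 11, 27, 38, 40]
29 → replaces 38 → [1, 7, 10, 11, 27, 29, 40]
7 → already a tail → [1, 7, 10, 11, 27, 29, 40]
24 → replaces 27 → [1, 7, 10, 11, 24, 29, 40]
23 → replaces 24 → [1, 7, 10, 11, 23, 29, 40]
18 → replaces 23 → [1, 7, 10, 11, 18, 29, 40]
34 → replaces 40 → [1, 7, 10, 11, 18, 29, 34]
19 → replaces 29 → [1, 7, 10, 11, 18, 19, 34]
Seven tails, so the longest strictly increasing subsequence has length 7 (e.g. 4, 7, 10, 22, 27, 38, 40).

7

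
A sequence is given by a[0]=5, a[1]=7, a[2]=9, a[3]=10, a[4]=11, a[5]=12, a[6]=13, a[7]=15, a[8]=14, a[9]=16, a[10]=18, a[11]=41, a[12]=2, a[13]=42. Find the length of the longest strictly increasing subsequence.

Track the smallest tail for each achievable length (strict):
5 → extends → [5]
7 → extends → [5, 7]
9 → extends → [5, 7, 9]
10 → extends → [5, 7, 9, 10]
11 → extends → [5, 7, 9, 10, 11]
12 → extends → [5, 7, 9, 10, 11, 12]
13 → extends → [5, 7, 9, 10, 11, 12, 13]
15 → extends → [5, 7, 9, 10, 11, 12, 13, 15]
14 → replaces 15 → [5, 7, 9, 10, 11, 12, 13, 14]
16 → extends → [5, 7, 9, 10, 11, 12, 13, 14, 16]
18 → extends → [5, 7, 9, 10, 11, 12, 13, 14, 16, 18]
41 → extends → [5, 7, 9, 10, 11, 12, 13, 14, 16, 18, 41]
2 → replaces 5 → [2, 7, 9, 10, 11, 12, 13, 14, 16, 18, 41]
42 → extends → [2, 7, 9, 10, 11, 12, 13, 14, 16, 18, 41, 42]
Twelve tails, so the longest strictly increasing subsequence has length 12 (e.g. 5, 7, 9, 10, 11, 12, 13, 15, 16, 18, 41, 42).

12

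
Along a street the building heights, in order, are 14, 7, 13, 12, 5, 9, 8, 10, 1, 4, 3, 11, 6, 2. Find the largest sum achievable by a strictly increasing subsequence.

Let S[i] be the best sum of a strictly increasing subsequence ending at i:
i:      1  2  3  4  5  6  7  8  9 10 11 12 13 14
a[i]:  14  7 13 12  5  9  8 10  1  4  3 11  6  2
S:     14  7 20 19  5 16 15 26  1  5  4 37 11  3
Maximum is 37 (e.g. 7 + 9 + 10 + 11).

37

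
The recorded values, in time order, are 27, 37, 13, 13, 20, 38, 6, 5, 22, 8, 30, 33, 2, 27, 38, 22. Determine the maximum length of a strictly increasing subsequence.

Let dp[i] be the length of the longest such subsequence ending at index i:
i:      1  2  3  4  5  6  7  8  9 10 11 12 13 14 15 16
a[i]:  27 37 13 13 20 38  6  5 22  8 30 33  2 27 38 22
dp:     1  2  1  1  2  3  1  1  3  2  4  5  1  4  6  3
Maximum dp value is 6.

6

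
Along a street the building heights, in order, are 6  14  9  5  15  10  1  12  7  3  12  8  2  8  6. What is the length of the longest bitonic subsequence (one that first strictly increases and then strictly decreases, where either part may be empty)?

7

inc[i] = longest strictly increasing subsequence ending at i; dec[i] = longest strictly decreasing subsequence starting at i:
i:      1  2  3  4  5  6  7  8  9 10 11 12 13 14 15
a[i]:   6 14  9  5 15 10  1 12  7  3 12  8  2  8  6
inc:    1  2  2  1  3  3  1  4  2  2  4  3  2  3  3
dec:    4  5  4  3  5  4  1  4  3  2  3  2  1  2  1
Best peak at i=5 (value 15): inc=3, dec=5, length 3+5−1 = 7.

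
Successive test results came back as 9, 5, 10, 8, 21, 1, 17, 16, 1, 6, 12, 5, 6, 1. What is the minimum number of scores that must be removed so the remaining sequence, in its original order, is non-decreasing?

10

Fewest deletions = n − (longest non-decreasing subsequence).
Patience tails:
9 → extends → [9]
5 → replaces 9 → [5]
10 → extends → [5, 10]
8 → replaces 10 → [5, 8]
21 → extends → [5, 8, 21]
1 → replaces 5 → [1, 8, 21]
17 → replaces 21 → [1, 8, 17]
16 → replaces 17 → [1, 8, 16]
1 → replaces 8 → [1, 1, 16]
6 → replaces 16 → [1, 1, 6]
12 → extends → [1, 1, 6, 12]
5 → replaces 6 → [1, 1, 5, 12]
6 → replaces 12 → [1, 1, 5, 6]
1 → replaces 5 → [1, 1, 1, 6]
Longest non-decreasing subsequence has length 4, so deletions = 14 − 4 = 10.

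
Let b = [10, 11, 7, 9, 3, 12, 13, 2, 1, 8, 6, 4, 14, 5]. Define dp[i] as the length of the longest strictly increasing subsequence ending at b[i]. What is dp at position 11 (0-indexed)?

dp[i] = 1 + max{dp[j] : j<i, b[j]<b[i]} (or 1 if no such j):
i:      0  1  2  3  4  5  6  7  8  9 10 11 12 13
b[i]:  10 11  7  9  3 12 13  2  1  8  6  4 14  5
dp:     1  2  1  2  1  3  4  1  1  2  2  2  5  3
At index 11 the value is 2.

2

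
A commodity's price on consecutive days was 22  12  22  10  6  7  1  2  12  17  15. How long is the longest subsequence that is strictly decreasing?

Negate each value so 'decreasing' becomes 'increasing', then run patience tails on the negated sequence:
-22 → extends → [-22]
-12 → extends → [-22, -12]
-22 → already a tail → [-22, -12]
-10 → extends → [-22, -12, -10]
-6 → extends → [-22, -12, -10, -6]
-7 → replaces -6 → [-22, -12, -10, -7]
-1 → extends → [-22, -12, -10, -7, -1]
-2 → replaces -1 → [-22, -12, -10, -7, -2]
-12 → already a tail → [-22, -12, -10, -7, -2]
-17 → replaces -12 → [-22, -17, -10, -7, -2]
-15 → replaces -10 → [-22, -17, -15, -7, -2]
Five tails, so the longest strictly decreasing subsequence of the original has length 5.

5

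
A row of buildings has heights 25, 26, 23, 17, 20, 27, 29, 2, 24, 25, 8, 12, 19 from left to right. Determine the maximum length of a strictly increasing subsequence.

4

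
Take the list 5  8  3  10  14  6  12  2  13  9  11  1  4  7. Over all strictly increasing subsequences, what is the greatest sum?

48

Let S[i] be the best sum of a strictly increasing subsequence ending at i:
i:      1  2  3  4  5  6  7  8  9 10 11 12 13 14
a[i]:   5  8  3 10 14  6 12  2 13  9 11  1  4  7
S:      5 13  3 23 37 11 35  2 48 22 34  1  7 18
Maximum is 48 (e.g. 5 + 8 + 10 + 12 + 13).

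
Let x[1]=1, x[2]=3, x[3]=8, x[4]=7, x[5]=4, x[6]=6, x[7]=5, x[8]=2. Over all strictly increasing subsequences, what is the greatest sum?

Let S[i] be the best sum of a strictly increasing subsequence ending at i:
i:      1  2  3  4  5  6  7  8
x[i]:   1  3  8  7  4  6  5  2
S:      1  4 12 11  8 14 13  3
Maximum is 14 (e.g. 1 + 3 + 4 + 6).

14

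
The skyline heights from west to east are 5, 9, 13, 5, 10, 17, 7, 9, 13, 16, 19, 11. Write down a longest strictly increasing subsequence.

5, 9, 10, 13, 16, 19

Patience tails give the LIS length; then backtrack through the dp parents:
5 → extends → [5]
9 → extends → [5, 9]
13 → extends → [5, 9, 13]
5 → already a tail → [5, 9, 13]
10 → replaces 13 → [5, 9, 10]
17 → extends → [5, 9, 10, 17]
7 → replaces 9 → [5, 7, 10, 17]
9 → replaces 10 → [5, 7, 9, 17]
13 → replaces 17 → [5, 7, 9, 13]
16 → extends → [5, 7, 9, 13, 16]
19 → extends → [5, 7, 9, 13, 16, 19]
11 → replaces 13 → [5, 7, 9, 11, 16, 19]
Length 6; one witness is 5, 9, 10, 13, 16, 19.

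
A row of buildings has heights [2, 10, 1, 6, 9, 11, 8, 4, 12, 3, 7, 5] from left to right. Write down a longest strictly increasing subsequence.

2, 6, 9, 11, 12

Patience tails give the LIS length; then backtrack through the dp parents:
2 → extends → [2]
10 → extends → [2, 10]
1 → replaces 2 → [1, 10]
6 → replaces 10 → [1, 6]
9 → extends → [1, 6, 9]
11 → extends → [1, 6, 9, 11]
8 → replaces 9 → [1, 6, 8, 11]
4 → replaces 6 → [1, 4, 8, 11]
12 → extends → [1, 4, 8, 11, 12]
3 → replaces 4 → [1, 3, 8, 11, 12]
7 → replaces 8 → [1, 3, 7, 11, 12]
5 → replaces 7 → [1, 3, 5, 11, 12]
Length 5; one witness is 2, 6, 9, 11, 12.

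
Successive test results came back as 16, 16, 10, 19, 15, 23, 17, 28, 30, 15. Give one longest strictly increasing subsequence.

Patience tails give the LIS length; then backtrack through the dp parents:
16 → extends → [16]
16 → already a tail → [16]
10 → replaces 16 → [10]
19 → extends → [10, 19]
15 → replaces 19 → [10, 15]
23 → extends → [10, 15, 23]
17 → replaces 23 → [10, 15, 17]
28 → extends → [10, 15, 17, 28]
30 → extends → [10, 15, 17, 28, 30]
15 → already a tail → [10, 15, 17, 28, 30]
Length 5; one witness is 16, 19, 23, 28, 30.

16, 19, 23, 28, 30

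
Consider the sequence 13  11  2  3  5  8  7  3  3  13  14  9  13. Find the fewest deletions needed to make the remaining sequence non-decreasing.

Fewest deletions = n − (longest non-decreasing subsequence).
Patience tails:
13 → extends → [13]
11 → replaces 13 → [11]
2 → replaces 11 → [2]
3 → extends → [2, 3]
5 → extends → [2, 3, 5]
8 → extends → [2, 3, 5, 8]
7 → replaces 8 → [2, 3, 5, 7]
3 → replaces 5 → [2, 3, 3, 7]
3 → replaces 7 → [2, 3, 3, 3]
13 → extends → [2, 3, 3, 3, 13]
14 → extends → [2, 3, 3, 3, 13, 14]
9 → replaces 13 → [2, 3, 3, 3, 9, 14]
13 → replaces 14 → [2, 3, 3, 3, 9, 13]
Longest non-decreasing subsequence has length 6, so deletions = 13 − 6 = 7.

7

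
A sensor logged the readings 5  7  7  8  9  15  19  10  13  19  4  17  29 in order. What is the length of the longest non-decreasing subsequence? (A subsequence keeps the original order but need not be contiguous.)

9

Track the smallest tail for each achievable length (allowing ties):
5 → extends → [5]
7 → extends → [5, 7]
7 → extends → [5, 7, 7]
8 → extends → [5, 7, 7, 8]
9 → extends → [5, 7, 7, 8, 9]
15 → extends → [5, 7, 7, 8, 9, 15]
19 → extends → [5, 7, 7, 8, 9, 15, 19]
10 → replaces 15 → [5, 7, 7, 8, 9, 10, 19]
13 → replaces 19 → [5, 7, 7, 8, 9, 10, 13]
19 → extends → [5, 7, 7, 8, 9, 10, 13, 19]
4 → replaces 5 → [4, 7, 7, 8, 9, 10, 13, 19]
17 → replaces 19 → [4, 7, 7, 8, 9, 10, 13, 17]
29 → extends → [4, 7, 7, 8, 9, 10, 13, 17, 29]
Nine tails, so the longest non-decreasing subsequence has length 9 (e.g. 5, 7, 7, 8, 9, 15, 19, 19, 29).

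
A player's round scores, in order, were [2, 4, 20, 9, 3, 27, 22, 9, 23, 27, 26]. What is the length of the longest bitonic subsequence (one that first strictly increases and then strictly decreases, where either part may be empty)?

inc[i] = longest strictly increasing subsequence ending at i; dec[i] = longest strictly decreasing subsequence starting at i:
i:      1  2  3  4  5  6  7  8  9 10 11
a[i]:   2  4 20  9  3 27 22  9 23 27 26
inc:    1  2  3  3  2  4  4  3  5  6  6
dec:    1  2  3  2  1  3  2  1  1  2  1
Best peak at i=10 (value 27): inc=6, dec=2, length 6+2−1 = 7.

7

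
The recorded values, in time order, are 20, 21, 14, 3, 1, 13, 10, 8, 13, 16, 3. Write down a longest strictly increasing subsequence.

Patience tails give the LIS length; then backtrack through the dp parents:
20 → extends → [20]
21 → extends → [20, 21]
14 → replaces 20 → [14, 21]
3 → replaces 14 → [3, 21]
1 → replaces 3 → [1, 21]
13 → replaces 21 → [1, 13]
10 → replaces 13 → [1, 10]
8 → replaces 10 → [1, 8]
13 → extends → [1, 8, 13]
16 → extends → [1, 8, 13, 16]
3 → replaces 8 → [1, 3, 13, 16]
Length 4; one witness is 3, 10, 13, 16.

3, 10, 13, 16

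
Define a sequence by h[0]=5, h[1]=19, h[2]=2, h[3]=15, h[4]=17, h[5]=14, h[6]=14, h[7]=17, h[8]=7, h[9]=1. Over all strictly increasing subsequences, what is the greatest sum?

Let S[i] be the best sum of a strictly increasing subsequence ending at i:
i:      0  1  2  3  4  5  6  7  8  9
h[i]:   5 19  2 15 17 14 14 17  7  1
S:      5 24  2 20 37 19 19 37 12  1
Maximum is 37 (e.g. 5 + 15 + 17).

37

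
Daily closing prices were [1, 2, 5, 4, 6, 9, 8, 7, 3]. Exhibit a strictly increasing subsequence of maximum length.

Patience tails give the LIS length; then backtrack through the dp parents:
1 → extends → [1]
2 → extends → [1, 2]
5 → extends → [1, 2, 5]
4 → replaces 5 → [1, 2, 4]
6 → extends → [1, 2, 4, 6]
9 → extends → [1, 2, 4, 6, 9]
8 → replaces 9 → [1, 2, 4, 6, 8]
7 → replaces 8 → [1, 2, 4, 6, 7]
3 → replaces 4 → [1, 2, 3, 6, 7]
Length 5; one witness is 1, 2, 5, 6, 9.

1, 2, 5, 6, 9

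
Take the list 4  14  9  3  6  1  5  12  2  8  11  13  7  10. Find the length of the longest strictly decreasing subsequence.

Let dp[i] be the longest strictly decreasing subsequence ending at i:
i:      1  2  3  4  5  6  7  8  9 10 11 12 13 14
a[i]:   4 14  9  3  6  1  5 12  2  8 11 13  7 10
dp:     1  1  2  3  3  4  4  2  5  3  3  2  4  4
Maximum is 5.

5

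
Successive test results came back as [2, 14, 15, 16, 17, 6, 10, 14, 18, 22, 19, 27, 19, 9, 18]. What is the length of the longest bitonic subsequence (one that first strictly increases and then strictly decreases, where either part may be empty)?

inc[i] = longest strictly increasing subsequence ending at i; dec[i] = longest strictly decreasing subsequence starting at i:
i:      1  2  3  4  5  6  7  8  9 10 11 12 13 14 15
a[i]:   2 14 15 16 17  6 10 14 18 22 19 27 19  9 18
inc:    1  2  3  4  5  2  3  4  6  7  7  8  7  3  6
dec:    1  3  3  3  3  1  2  2  2  3  2  3  2  1  1
Best peak at i=12 (value 27): inc=8, dec=3, length 8+3−1 = 10.

10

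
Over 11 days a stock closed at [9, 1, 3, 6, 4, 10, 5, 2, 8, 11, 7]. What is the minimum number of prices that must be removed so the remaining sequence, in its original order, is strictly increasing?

5

Fewest deletions = n − (longest strictly increasing subsequence).
Patience tails:
9 → extends → [9]
1 → replaces 9 → [1]
3 → extends → [1, 3]
6 → extends → [1, 3, 6]
4 → replaces 6 → [1, 3, 4]
10 → extends → [1, 3, 4, 10]
5 → replaces 10 → [1, 3, 4, 5]
2 → replaces 3 → [1, 2, 4, 5]
8 → extends → [1, 2, 4, 5, 8]
11 → extends → [1, 2, 4, 5, 8, 11]
7 → replaces 8 → [1, 2, 4, 5, 7, 11]
Longest strictly increasing subsequence has length 6, so deletions = 11 − 6 = 5.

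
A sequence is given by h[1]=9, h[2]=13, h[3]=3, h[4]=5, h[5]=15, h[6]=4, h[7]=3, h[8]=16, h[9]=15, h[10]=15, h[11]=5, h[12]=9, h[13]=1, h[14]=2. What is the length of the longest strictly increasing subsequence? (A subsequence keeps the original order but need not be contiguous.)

4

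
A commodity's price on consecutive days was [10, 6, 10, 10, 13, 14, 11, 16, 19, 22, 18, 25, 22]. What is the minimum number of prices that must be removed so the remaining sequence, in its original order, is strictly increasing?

Fewest deletions = n − (longest strictly increasing subsequence).
Patience tails:
10 → extends → [10]
6 → replaces 10 → [6]
10 → extends → [6, 10]
10 → already a tail → [6, 10]
13 → extends → [6, 10, 13]
14 → extends → [6, 10, 13, 14]
11 → replaces 13 → [6, 10, 11, 14]
16 → extends → [6, 10, 11, 14, 16]
19 → extends → [6, 10, 11, 14, 16, 19]
22 → extends → [6, 10, 11, 14, 16, 19, 22]
18 → replaces 19 → [6, 10, 11, 14, 16, 18, 22]
25 → extends → [6, 10, 11, 14, 16, 18, 22, 25]
22 → already a tail → [6, 10, 11, 14, 16, 18, 22, 25]
Longest strictly increasing subsequence has length 8, so deletions = 13 − 8 = 5.

5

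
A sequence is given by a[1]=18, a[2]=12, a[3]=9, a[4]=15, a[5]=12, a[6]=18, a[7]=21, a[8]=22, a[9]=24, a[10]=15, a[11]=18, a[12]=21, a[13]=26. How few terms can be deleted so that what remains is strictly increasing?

Fewest deletions = n − (longest strictly increasing subsequence).
Patience tails:
18 → extends → [18]
12 → replaces 18 → [12]
9 → replaces 12 → [9]
15 → extends → [9, 15]
12 → replaces 15 → [9, 12]
18 → extends → [9, 12, 18]
21 → extends → [9, 12, 18, 21]
22 → extends → [9, 12, 18, 21, 22]
24 → extends → [9, 12, 18, 21, 22, 24]
15 → replaces 18 → [9, 12, 15, 21, 22, 24]
18 → replaces 21 → [9, 12, 15, 18, 22, 24]
21 → replaces 22 → [9, 12, 15, 18, 21, 24]
26 → extends → [9, 12, 15, 18, 21, 24, 26]
Longest strictly increasing subsequence has length 7, so deletions = 13 − 7 = 6.

6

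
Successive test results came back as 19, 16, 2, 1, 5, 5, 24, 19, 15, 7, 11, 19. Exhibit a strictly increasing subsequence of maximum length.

2, 5, 7, 11, 19

Patience tails give the LIS length; then backtrack through the dp parents:
19 → extends → [19]
16 → replaces 19 → [16]
2 → replaces 16 → [2]
1 → replaces 2 → [1]
5 → extends → [1, 5]
5 → already a tail → [1, 5]
24 → extends → [1, 5, 24]
19 → replaces 24 → [1, 5, 19]
15 → replaces 19 → [1, 5, 15]
7 → replaces 15 → [1, 5, 7]
11 → extends → [1, 5, 7, 11]
19 → extends → [1, 5, 7, 11, 19]
Length 5; one witness is 2, 5, 7, 11, 19.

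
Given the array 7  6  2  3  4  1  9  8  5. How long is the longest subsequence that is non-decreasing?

Track the smallest tail for each achievable length (allowing ties):
7 → extends → [7]
6 → replaces 7 → [6]
2 → replaces 6 → [2]
3 → extends → [2, 3]
4 → extends → [2, 3, 4]
1 → replaces 2 → [1, 3, 4]
9 → extends → [1, 3, 4, 9]
8 → replaces 9 → [1, 3, 4, 8]
5 → replaces 8 → [1, 3, 4, 5]
Four tails, so the longest non-decreasing subsequence has length 4 (e.g. 2, 3, 4, 9).

4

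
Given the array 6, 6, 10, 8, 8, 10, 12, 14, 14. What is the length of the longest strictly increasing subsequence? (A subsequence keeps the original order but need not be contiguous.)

5

Let dp[i] be the length of the longest such subsequence ending at index i:
i:      1  2  3  4  5  6  7  8  9
a[i]:   6  6 10  8  8 10 12 14 14
dp:     1  1  2  2  2  3  4  5  5
Maximum dp value is 5.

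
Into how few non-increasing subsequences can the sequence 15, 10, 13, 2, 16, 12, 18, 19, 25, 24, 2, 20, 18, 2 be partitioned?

Place each on the leftmost legal pile:
15 → new pile 1 (tops now [15])
10 → pile 1 (tops now [10])
13 → new pile 2 (tops now [10, 13])
2 → pile 1 (tops now [2, 13])
16 → new pile 3 (tops now [2, 13, 16])
12 → pile 2 (tops now [2, 12, 16])
18 → new pile 4 (tops now [2, 12, 16, 18])
19 → new pile 5 (tops now [2, 12, 16, 18, 19])
25 → new pile 6 (tops now [2, 12, 16, 18, 19, 25])
24 → pile 6 (tops now [2, 12, 16, 18, 19, 24])
2 → pile 1 (tops now [2, 12, 16, 18, 19, 24])
20 → pile 6 (tops now [2, 12, 16, 18, 19, 20])
18 → pile 4 (tops now [2, 12, 16, 18, 19, 20])
2 → pile 1 (tops now [2, 12, 16, 18, 19, 20])
Six piles.

6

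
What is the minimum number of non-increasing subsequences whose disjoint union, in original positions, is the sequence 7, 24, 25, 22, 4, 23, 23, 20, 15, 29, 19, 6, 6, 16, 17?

4

Place each on the leftmost legal pile:
7 → new pile 1 (tops now [7])
24 → new pile 2 (tops now [7, 24])
25 → new pile 3 (tops now [7, 24, 25])
22 → pile 2 (tops now [7, 22, 25])
4 → pile 1 (tops now [4, 22, 25])
23 → pile 3 (tops now [4, 22, 23])
23 → pile 3 (tops now [4, 22, 23])
20 → pile 2 (tops now [4, 20, 23])
15 → pile 2 (tops now [4, 15, 23])
29 → new pile 4 (tops now [4, 15, 23, 29])
19 → pile 3 (tops now [4, 15, 19, 29])
6 → pile 2 (tops now [4, 6, 19, 29])
6 → pile 2 (tops now [4, 6, 19, 29])
16 → pile 3 (tops now [4, 6, 16, 29])
17 → pile 4 (tops now [4, 6, 16, 17])
Four piles.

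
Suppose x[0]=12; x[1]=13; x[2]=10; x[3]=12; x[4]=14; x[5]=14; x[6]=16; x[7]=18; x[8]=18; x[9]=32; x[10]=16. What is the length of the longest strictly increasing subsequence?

Let dp[i] be the length of the longest such subsequence ending at index i:
i:      0  1  2  3  4  5  6  7  8  9 10
x[i]:  12 13 10 12 14 14 16 18 18 32 16
dp:     1  2  1  2  3  3  4  5  5  6  4
Maximum dp value is 6.

6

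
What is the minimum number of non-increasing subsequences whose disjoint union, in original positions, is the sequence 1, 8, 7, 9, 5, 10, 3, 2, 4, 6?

4

Place each on the leftmost legal pile:
1 → new pile 1 (tops now [1])
8 → new pile 2 (tops now [1, 8])
7 → pile 2 (tops now [1, 7])
9 → new pile 3 (tops now [1, 7, 9])
5 → pile 2 (tops now [1, 5, 9])
10 → new pile 4 (tops now [1, 5, 9, 10])
3 → pile 2 (tops now [1, 3, 9, 10])
2 → pile 2 (tops now [1, 2, 9, 10])
4 → pile 3 (tops now [1, 2, 4, 10])
6 → pile 4 (tops now [1, 2, 4, 6])
Four piles.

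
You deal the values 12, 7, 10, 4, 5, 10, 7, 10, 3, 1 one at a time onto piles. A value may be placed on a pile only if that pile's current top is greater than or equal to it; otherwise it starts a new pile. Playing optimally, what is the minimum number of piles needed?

The minimum number of non-increasing subsequences covering a sequence equals the length of its longest strictly increasing subsequence.
LIS length is 4 (e.g. 4, 5, 7, 10), so 4 piles are needed.

4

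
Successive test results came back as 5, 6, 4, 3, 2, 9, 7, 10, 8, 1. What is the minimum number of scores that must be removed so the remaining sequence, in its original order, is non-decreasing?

Fewest deletions = n − (longest non-decreasing subsequence).
Patience tails:
5 → extends → [5]
6 → extends → [5, 6]
4 → replaces 5 → [4, 6]
3 → replaces 4 → [3, 6]
2 → replaces 3 → [2, 6]
9 → extends → [2, 6, 9]
7 → replaces 9 → [2, 6, 7]
10 → extends → [2, 6, 7, 10]
8 → replaces 10 → [2, 6, 7, 8]
1 → replaces 2 → [1, 6, 7, 8]
Longest non-decreasing subsequence has length 4, so deletions = 10 − 4 = 6.

6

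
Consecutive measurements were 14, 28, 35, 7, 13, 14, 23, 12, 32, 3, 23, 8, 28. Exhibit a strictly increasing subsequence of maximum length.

7, 13, 14, 23, 32

Patience tails give the LIS length; then backtrack through the dp parents:
14 → extends → [14]
28 → extends → [14, 28]
35 → extends → [14, 28, 35]
7 → replaces 14 → [7, 28, 35]
13 → replaces 28 → [7, 13, 35]
14 → replaces 35 → [7, 13, 14]
23 → extends → [7, 13, 14, 23]
12 → replaces 13 → [7, 12, 14, 23]
32 → extends → [7, 12, 14, 23, 32]
3 → replaces 7 → [3, 12, 14, 23, 32]
23 → already a tail → [3, 12, 14, 23, 32]
8 → replaces 12 → [3, 8, 14, 23, 32]
28 → replaces 32 → [3, 8, 14, 23, 28]
Length 5; one witness is 7, 13, 14, 23, 32.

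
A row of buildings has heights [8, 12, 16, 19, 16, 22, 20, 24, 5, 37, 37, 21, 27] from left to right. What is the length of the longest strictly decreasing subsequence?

3

Negate each value so 'decreasing' becomes 'increasing', then run patience tails on the negated sequence:
-8 → extends → [-8]
-12 → replaces -8 → [-12]
-16 → replaces -12 → [-16]
-19 → replaces -16 → [-19]
-16 → extends → [-19, -16]
-22 → replaces -19 → [-22, -16]
-20 → replaces -16 → [-22, -20]
-24 → replaces -22 → [-24, -20]
-5 → extends → [-24, -20, -5]
-37 → replaces -24 → [-37, -20, -5]
-37 → already a tail → [-37, -20, -5]
-21 → replaces -20 → [-37, -21, -5]
-27 → replaces -21 → [-37, -27, -5]
Three tails, so the longest strictly decreasing subsequence of the original has length 3.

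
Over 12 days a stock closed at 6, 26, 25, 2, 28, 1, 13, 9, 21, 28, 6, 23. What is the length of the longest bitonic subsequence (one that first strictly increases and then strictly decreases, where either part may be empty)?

inc[i] = longest strictly increasing subsequence ending at i; dec[i] = longest strictly decreasing subsequence starting at i:
i:      1  2  3  4  5  6  7  8  9 10 11 12
a[i]:   6 26 25  2 28  1 13  9 21 28  6 23
inc:    1  2  2  1  3  1  2  2  3  4  2  4
dec:    3  5  4  2  4  1  3  2  2  2  1  1
Best peak at i=2 (value 26): inc=2, dec=5, length 2+5−1 = 6.

6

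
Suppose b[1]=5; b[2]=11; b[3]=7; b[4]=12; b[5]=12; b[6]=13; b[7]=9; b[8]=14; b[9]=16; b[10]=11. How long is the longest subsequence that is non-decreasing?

7

Track the smallest tail for each achievable length (allowing ties):
5 → extends → [5]
11 → extends → [5, 11]
7 → replaces 11 → [5, 7]
12 → extends → [5, 7, 12]
12 → extends → [5, 7, 12, 12]
13 → extends → [5, 7, 12, 12, 13]
9 → replaces 12 → [5, 7, 9, 12, 13]
14 → extends → [5, 7, 9, 12, 13, 14]
16 → extends → [5, 7, 9, 12, 13, 14, 16]
11 → replaces 12 → [5, 7, 9, 11, 13, 14, 16]
Seven tails, so the longest non-decreasing subsequence has length 7 (e.g. 5, 11, 12, 12, 13, 14, 16).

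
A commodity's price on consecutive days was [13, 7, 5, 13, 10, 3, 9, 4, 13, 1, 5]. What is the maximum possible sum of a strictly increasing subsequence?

Let S[i] be the best sum of a strictly increasing subsequence ending at i:
i:      1  2  3  4  5  6  7  8  9 10 11
a[i]:  13  7  5 13 10  3  9  4 13  1  5
S:     13  7  5 20 17  3 16  7 30  1 12
Maximum is 30 (e.g. 7 + 10 + 13).

30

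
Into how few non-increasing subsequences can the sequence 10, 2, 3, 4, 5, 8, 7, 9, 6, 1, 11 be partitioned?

7

Place each on the leftmost legal pile:
10 → new pile 1 (tops now [10])
2 → pile 1 (tops now [2])
3 → new pile 2 (tops now [2, 3])
4 → new pile 3 (tops now [2, 3, 4])
5 → new pile 4 (tops now [2, 3, 4, 5])
8 → new pile 5 (tops now [2, 3, 4, 5, 8])
7 → pile 5 (tops now [2, 3, 4, 5, 7])
9 → new pile 6 (tops now [2, 3, 4, 5, 7, 9])
6 → pile 5 (tops now [2, 3, 4, 5, 6, 9])
1 → pile 1 (tops now [1, 3, 4, 5, 6, 9])
11 → new pile 7 (tops now [1, 3, 4, 5, 6, 9, 11])
Seven piles.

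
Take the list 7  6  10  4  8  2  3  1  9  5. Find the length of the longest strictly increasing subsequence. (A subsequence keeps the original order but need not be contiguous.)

3

Track the smallest tail for each achievable length (strict):
7 → extends → [7]
6 → replaces 7 → [6]
10 → extends → [6, 10]
4 → replaces 6 → [4, 10]
8 → replaces 10 → [4, 8]
2 → replaces 4 → [2, 8]
3 → replaces 8 → [2, 3]
1 → replaces 2 → [1, 3]
9 → extends → [1, 3, 9]
5 → replaces 9 → [1, 3, 5]
Three tails, so the longest strictly increasing subsequence has length 3 (e.g. 7, 8, 9).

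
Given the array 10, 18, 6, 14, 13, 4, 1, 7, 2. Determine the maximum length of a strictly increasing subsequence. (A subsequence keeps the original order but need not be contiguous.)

2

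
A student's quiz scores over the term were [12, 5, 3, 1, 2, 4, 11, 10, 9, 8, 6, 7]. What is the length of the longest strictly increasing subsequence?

5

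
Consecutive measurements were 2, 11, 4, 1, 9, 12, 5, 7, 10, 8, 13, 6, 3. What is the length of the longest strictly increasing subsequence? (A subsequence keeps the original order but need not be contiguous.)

Let dp[i] be the length of the longest such subsequence ending at index i:
i:      1  2  3  4  5  6  7  8  9 10 11 12 13
a[i]:   2 11  4  1  9 12  5  7 10  8 13  6  3
dp:     1  2  2  1  3  4  3  4  5  5  6  4  2
Maximum dp value is 6.

6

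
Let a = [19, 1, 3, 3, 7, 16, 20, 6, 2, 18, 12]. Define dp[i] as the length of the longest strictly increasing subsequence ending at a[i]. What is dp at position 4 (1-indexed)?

2

dp[i] = 1 + max{dp[j] : j<i, a[j]<a[i]} (or 1 if no such j):
i:      1  2  3  4  5  6  7  8  9 10 11
a[i]:  19  1  3  3  7 16 20  6  2 18 12
dp:     1  1  2  2  3  4  5  3  2  5  4
At index 4 the value is 2.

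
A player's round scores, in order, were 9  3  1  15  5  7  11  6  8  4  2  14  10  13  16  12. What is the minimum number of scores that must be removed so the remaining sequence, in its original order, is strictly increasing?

Fewest deletions = n − (longest strictly increasing subsequence).
i:      1  2  3  4  5  6  7  8  9 10 11 12 13 14 15 16
a[i]:   9  3  1 15  5  7 11  6  8  4  2 14 10 13 16 12
dp:     1  1  1  2  2  3  4  3  4  2  2  5  5  6  7  6
max dp = 7, so deletions = 16 − 7 = 9.

9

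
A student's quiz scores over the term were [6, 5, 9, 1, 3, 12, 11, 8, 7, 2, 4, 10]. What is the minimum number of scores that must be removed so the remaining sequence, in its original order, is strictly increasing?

8

Fewest deletions = n − (longest strictly increasing subsequence).
i:      1  2  3  4  5  6  7  8  9 10 11 12
a[i]:   6  5  9  1  3 12 11  8  7  2  4 10
dp:     1  1  2  1  2  3  3  3  3  2  3  4
max dp = 4, so deletions = 12 − 4 = 8.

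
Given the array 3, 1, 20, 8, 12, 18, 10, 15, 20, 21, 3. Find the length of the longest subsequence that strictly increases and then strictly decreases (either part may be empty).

7

inc[i] = longest strictly increasing subsequence ending at i; dec[i] = longest strictly decreasing subsequence starting at i:
i:      1  2  3  4  5  6  7  8  9 10 11
a[i]:   3  1 20  8 12 18 10 15 20 21  3
inc:    1  1  2  2  3  4  3  4  5  6  2
dec:    2  1  4  2  3  3  2  2  2  2  1
Best peak at i=10 (value 21): inc=6, dec=2, length 6+2−1 = 7.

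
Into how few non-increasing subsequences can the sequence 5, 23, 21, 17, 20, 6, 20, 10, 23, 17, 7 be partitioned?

Place each on the leftmost legal pile:
5 → new pile 1 (tops now [5])
23 → new pile 2 (tops now [5, 23])
21 → pile 2 (tops now [5, 21])
17 → pile 2 (tops now [5, 17])
20 → new pile 3 (tops now [5, 17, 20])
6 → pile 2 (tops now [5, 6, 20])
20 → pile 3 (tops now [5, 6, 20])
10 → pile 3 (tops now [5, 6, 10])
23 → new pile 4 (tops now [5, 6, 10, 23])
17 → pile 4 (tops now [5, 6, 10, 17])
7 → pile 3 (tops now [5, 6, 7, 17])
Four piles.

4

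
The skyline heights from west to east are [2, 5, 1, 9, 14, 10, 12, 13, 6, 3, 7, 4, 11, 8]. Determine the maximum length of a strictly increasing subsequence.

6

Track the smallest tail for each achievable length (strict):
2 → extends → [2]
5 → extends → [2, 5]
1 → replaces 2 → [1, 5]
9 → extends → [1, 5, 9]
14 → extends → [1, 5, 9, 14]
10 → replaces 14 → [1, 5, 9, 10]
12 → extends → [1, 5, 9, 10, 12]
13 → extends → [1, 5, 9, 10, 12, 13]
6 → replaces 9 → [1, 5, 6, 10, 12, 13]
3 → replaces 5 → [1, 3, 6, 10, 12, 13]
7 → replaces 10 → [1, 3, 6, 7, 12, 13]
4 → replaces 6 → [1, 3, 4, 7, 12, 13]
11 → replaces 12 → [1, 3, 4, 7, 11, 13]
8 → replaces 11 → [1, 3, 4, 7, 8, 13]
Six tails, so the longest strictly increasing subsequence has length 6 (e.g. 2, 5, 9, 10, 12, 13).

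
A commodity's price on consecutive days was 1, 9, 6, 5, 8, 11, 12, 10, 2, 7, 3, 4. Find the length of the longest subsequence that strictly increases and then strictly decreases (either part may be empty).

8

inc[i] = longest strictly increasing subsequence ending at i; dec[i] = longest strictly decreasing subsequence starting at i:
i:      1  2  3  4  5  6  7  8  9 10 11 12
a[i]:   1  9  6  5  8 11 12 10  2  7  3  4
inc:    1  2  2  2  3  4  5  4  2  3  3  4
dec:    1  4  3  2  3  4  4  3  1  2  1  1
Best peak at i=7 (value 12): inc=5, dec=4, length 5+4−1 = 8.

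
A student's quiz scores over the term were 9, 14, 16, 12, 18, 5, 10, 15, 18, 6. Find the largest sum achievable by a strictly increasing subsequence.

Let S[i] be the best sum of a strictly increasing subsequence ending at i:
i:      1  2  3  4  5  6  7  8  9 10
a[i]:   9 14 16 12 18  5 10 15 18  6
S:      9 23 39 21 57  5 19 38 57 11
Maximum is 57 (e.g. 9 + 14 + 16 + 18).

57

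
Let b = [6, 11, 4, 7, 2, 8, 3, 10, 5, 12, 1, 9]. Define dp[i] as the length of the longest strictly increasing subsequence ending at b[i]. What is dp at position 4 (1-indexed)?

2

dp[i] = 1 + max{dp[j] : j<i, b[j]<b[i]} (or 1 if no such j):
i:      1  2  3  4  5  6  7  8  9 10 11 12
b[i]:   6 11  4  7  2  8  3 10  5 12  1  9
dp:     1  2  1  2  1  3  2  4  3  5  1  4
At index 4 the value is 2.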